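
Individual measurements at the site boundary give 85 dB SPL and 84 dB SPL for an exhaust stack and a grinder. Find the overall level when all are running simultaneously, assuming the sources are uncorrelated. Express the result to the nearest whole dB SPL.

Incoherent sources combine by intensity addition: L_total = 10·log₁₀(Σ 10^(L_i/10)).
Σ 10^(L/10) = 10^(85/10) + 10^(84/10) = 5.674e+08.
L_total = 10·log₁₀(5.674e+08) = 87.54 dB SPL.

88 dB SPL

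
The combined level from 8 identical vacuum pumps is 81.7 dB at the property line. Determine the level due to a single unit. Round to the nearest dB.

73 dB

8 equal contributions raise the level by 10·log₁₀ 8 = 9.031 dB, so each unit alone gives 81.7 − 9.031.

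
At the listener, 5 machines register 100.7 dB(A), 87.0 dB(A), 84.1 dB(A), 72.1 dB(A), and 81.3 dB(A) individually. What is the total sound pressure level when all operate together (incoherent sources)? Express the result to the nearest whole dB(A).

101 dB(A)

Incoherent sources combine by intensity addition: L_total = 10·log₁₀(Σ 10^(L_i/10)).
Σ 10^(L/10) = 10^(100.7/10) + 10^(87.0/10) + 10^(84.1/10) + 10^(72.1/10) + 10^(81.3/10) = 1.266e+10.
L_total = 10·log₁₀(1.266e+10) = 101.02 dB(A).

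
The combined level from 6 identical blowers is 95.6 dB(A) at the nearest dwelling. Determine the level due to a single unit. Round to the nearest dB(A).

88 dB(A)

Dividing the total intensity by 6 lowers the level by 10·log₁₀ 6 = 7.782 dB: L₁ = 95.6 − 7.782.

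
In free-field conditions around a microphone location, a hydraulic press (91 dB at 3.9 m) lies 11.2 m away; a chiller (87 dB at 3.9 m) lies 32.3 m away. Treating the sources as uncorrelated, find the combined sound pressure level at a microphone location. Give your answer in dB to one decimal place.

First find each source's level at the receiver (point-source: −20·log₁₀(r/r_ref)), then combine on an intensity basis.
hydraulic press: 91 − 20·log₁₀(11.2/3.9) = 91 − 9.16 = 81.84 dB.
chiller: 87 − 20·log₁₀(32.3/3.9) = 87 − 18.36 = 68.64 dB.
Σ 10^(L/10) = 1.600e+08 → L_total = 10·log₁₀(1.600e+08) = 82.04 dB.

82.0 dB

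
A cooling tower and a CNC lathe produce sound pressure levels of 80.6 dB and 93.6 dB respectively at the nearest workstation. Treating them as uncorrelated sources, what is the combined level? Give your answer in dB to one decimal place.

Incoherent sources combine by intensity addition: L_total = 10·log₁₀(Σ 10^(L_i/10)).
Σ 10^(L/10) = 10^(80.6/10) + 10^(93.6/10) = 2.406e+09.
L_total = 10·log₁₀(2.406e+09) = 93.81 dB.

93.8 dB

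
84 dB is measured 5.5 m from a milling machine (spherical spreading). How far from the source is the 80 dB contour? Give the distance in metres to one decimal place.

Point-source spreading drops the level by 20·log₁₀(r₂/r₁); inverting, r₂/r₁ = 10^(ΔL/20).
r₂ = 5.5·10^((84−80)/20) = 5.5·10^(4.0/20) = 8.72 m.

8.7 m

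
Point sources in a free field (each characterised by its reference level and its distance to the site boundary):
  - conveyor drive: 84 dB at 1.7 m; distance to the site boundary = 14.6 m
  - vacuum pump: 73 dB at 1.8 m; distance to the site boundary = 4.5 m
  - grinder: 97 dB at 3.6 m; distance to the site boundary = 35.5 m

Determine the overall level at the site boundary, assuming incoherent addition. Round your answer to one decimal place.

77.6 dB

Propagate each source to the receiver with L = L_ref − 20·log₁₀(r/r_ref), then add intensities.
conveyor drive: 84 − 20·log₁₀(14.6/1.7) = 84 − 18.68 = 65.32 dB.
vacuum pump: 73 − 20·log₁₀(4.5/1.8) = 73 − 7.96 = 65.04 dB.
grinder: 97 − 20·log₁₀(35.5/3.6) = 97 − 19.88 = 77.12 dB.
Σ 10^(L/10) = 5.814e+07 → L_total = 10·log₁₀(5.814e+07) = 77.64 dB.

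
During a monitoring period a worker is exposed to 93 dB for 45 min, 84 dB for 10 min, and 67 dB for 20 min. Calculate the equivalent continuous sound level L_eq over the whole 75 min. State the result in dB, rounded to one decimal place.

The energy average is taken in the linear domain: L_eq = 10·log₁₀[(Σ tᵢ·10^(Lᵢ/10))/T], T = 75 min.
Σ tᵢ·10^(Lᵢ/10) = 45·10^(93/10) + 10·10^(84/10) + 20·10^(67/10) = 9.240e+10.
L_eq = 10·log₁₀(9.240e+10/75) = 90.91 dB.

90.9 dB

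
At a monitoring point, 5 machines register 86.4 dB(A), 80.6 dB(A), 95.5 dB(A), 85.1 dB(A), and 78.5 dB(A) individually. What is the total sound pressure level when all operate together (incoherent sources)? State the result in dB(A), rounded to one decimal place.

Incoherent sources combine by intensity addition: L_total = 10·log₁₀(Σ 10^(L_i/10)).
Σ 10^(L/10) = 10^(86.4/10) + 10^(80.6/10) + 10^(95.5/10) + 10^(85.1/10) + 10^(78.5/10) = 4.494e+09.
L_total = 10·log₁₀(4.494e+09) = 96.53 dB(A).

96.5 dB(A)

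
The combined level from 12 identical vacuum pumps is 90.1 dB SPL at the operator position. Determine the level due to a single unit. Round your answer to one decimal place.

79.3 dB SPL

12 equal contributions raise the level by 10·log₁₀ 12 = 10.792 dB, so each unit alone gives 90.1 − 10.792.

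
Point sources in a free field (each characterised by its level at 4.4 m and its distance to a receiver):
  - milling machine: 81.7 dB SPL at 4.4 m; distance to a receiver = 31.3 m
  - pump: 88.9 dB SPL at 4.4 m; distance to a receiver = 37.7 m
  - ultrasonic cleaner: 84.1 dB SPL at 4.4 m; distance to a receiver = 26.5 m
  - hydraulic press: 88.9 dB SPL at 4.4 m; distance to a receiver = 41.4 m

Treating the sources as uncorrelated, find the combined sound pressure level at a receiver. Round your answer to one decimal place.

First find each source's level at the receiver (point-source: −20·log₁₀(r/r_ref)), then combine on an intensity basis.
milling machine: 81.7 − 20·log₁₀(31.3/4.4) = 81.7 − 17.04 = 64.66 dB SPL.
pump: 88.9 − 20·log₁₀(37.7/4.4) = 88.9 − 18.66 = 70.24 dB SPL.
ultrasonic cleaner: 84.1 − 20·log₁₀(26.5/4.4) = 84.1 − 15.60 = 68.50 dB SPL.
hydraulic press: 88.9 − 20·log₁₀(41.4/4.4) = 88.9 − 19.47 = 69.43 dB SPL.
Σ 10^(L/10) = 2.935e+07 → L_total = 10·log₁₀(2.935e+07) = 74.68 dB SPL.

74.7 dB SPL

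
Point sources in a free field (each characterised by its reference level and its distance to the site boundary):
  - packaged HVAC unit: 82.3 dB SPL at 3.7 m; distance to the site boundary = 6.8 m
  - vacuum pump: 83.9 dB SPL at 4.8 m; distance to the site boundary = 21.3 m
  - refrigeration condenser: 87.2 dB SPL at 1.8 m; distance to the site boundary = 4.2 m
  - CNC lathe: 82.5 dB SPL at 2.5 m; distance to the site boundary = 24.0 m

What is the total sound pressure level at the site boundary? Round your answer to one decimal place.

82.1 dB SPL

First find each source's level at the receiver (point-source: −20·log₁₀(r/r_ref)), then combine on an intensity basis.
packaged HVAC unit: 82.3 − 20·log₁₀(6.8/3.7) = 82.3 − 5.29 = 77.01 dB SPL.
vacuum pump: 83.9 − 20·log₁₀(21.3/4.8) = 83.9 − 12.94 = 70.96 dB SPL.
refrigeration condenser: 87.2 − 20·log₁₀(4.2/1.8) = 87.2 − 7.36 = 79.84 dB SPL.
CNC lathe: 82.5 − 20·log₁₀(24.0/2.5) = 82.5 − 19.65 = 62.85 dB SPL.
Σ 10^(L/10) = 1.611e+08 → L_total = 10·log₁₀(1.611e+08) = 82.07 dB SPL.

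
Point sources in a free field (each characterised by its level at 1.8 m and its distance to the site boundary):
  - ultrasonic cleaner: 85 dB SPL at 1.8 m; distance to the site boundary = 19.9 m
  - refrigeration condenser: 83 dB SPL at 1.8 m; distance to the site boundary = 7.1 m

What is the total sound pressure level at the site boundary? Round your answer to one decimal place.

First find each source's level at the receiver (point-source: −20·log₁₀(r/r_ref)), then combine on an intensity basis.
ultrasonic cleaner: 85 − 20·log₁₀(19.9/1.8) = 85 − 20.87 = 64.13 dB SPL.
refrigeration condenser: 83 − 20·log₁₀(7.1/1.8) = 83 − 11.92 = 71.08 dB SPL.
Σ 10^(L/10) = 1.541e+07 → L_total = 10·log₁₀(1.541e+07) = 71.88 dB SPL.

71.9 dB SPL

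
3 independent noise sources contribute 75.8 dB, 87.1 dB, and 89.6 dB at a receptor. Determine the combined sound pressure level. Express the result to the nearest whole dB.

92 dB

Incoherent sources combine by intensity addition: L_total = 10·log₁₀(Σ 10^(L_i/10)).
Σ 10^(L/10) = 10^(75.8/10) + 10^(87.1/10) + 10^(89.6/10) = 1.463e+09.
L_total = 10·log₁₀(1.463e+09) = 91.65 dB.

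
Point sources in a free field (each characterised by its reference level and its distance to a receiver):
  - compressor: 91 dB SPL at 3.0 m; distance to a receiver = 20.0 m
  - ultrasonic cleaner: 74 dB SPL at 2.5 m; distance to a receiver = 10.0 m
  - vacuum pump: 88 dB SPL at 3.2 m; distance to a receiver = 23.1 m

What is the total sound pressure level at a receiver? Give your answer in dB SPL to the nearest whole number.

76 dB SPL

First find each source's level at the receiver (point-source: −20·log₁₀(r/r_ref)), then combine on an intensity basis.
compressor: 91 − 20·log₁₀(20.0/3.0) = 91 − 16.48 = 74.52 dB SPL.
ultrasonic cleaner: 74 − 20·log₁₀(10.0/2.5) = 74 − 12.04 = 61.96 dB SPL.
vacuum pump: 88 − 20·log₁₀(23.1/3.2) = 88 − 17.17 = 70.83 dB SPL.
Σ 10^(L/10) = 4.200e+07 → L_total = 10·log₁₀(4.200e+07) = 76.23 dB SPL.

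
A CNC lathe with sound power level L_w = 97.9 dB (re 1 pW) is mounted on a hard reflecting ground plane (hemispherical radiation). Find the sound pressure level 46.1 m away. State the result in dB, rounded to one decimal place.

The power spreads over a hemisphere of area 2π·r², so L_p = L_w − 10·log₁₀(2π·r²).
2π·r² = 1.335e+04 m², 10·log₁₀ of that is 41.256 dB.
L_p = 97.9 − 41.256 = 56.64 dB.

56.6 dB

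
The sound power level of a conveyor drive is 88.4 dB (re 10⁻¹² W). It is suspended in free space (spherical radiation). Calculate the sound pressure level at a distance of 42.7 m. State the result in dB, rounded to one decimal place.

44.8 dB

Free-field spherical radiation: L_p = L_w − 10·log₁₀(4π·r²), r = 42.7 m.
4π·r² = 2.291e+04 m², 10·log₁₀ of that is 43.601 dB.
L_p = 88.4 − 43.601 = 44.80 dB.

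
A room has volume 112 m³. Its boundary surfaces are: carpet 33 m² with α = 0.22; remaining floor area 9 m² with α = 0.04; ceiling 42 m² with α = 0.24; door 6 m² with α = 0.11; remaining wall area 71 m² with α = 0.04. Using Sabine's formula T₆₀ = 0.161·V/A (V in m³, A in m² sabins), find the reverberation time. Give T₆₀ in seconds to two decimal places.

0.85 s

Summing Sᵢαᵢ: 33·0.22 + 9·0.04 + 42·0.24 + 6·0.11 + 71·0.04 = 21.20 m².
T₆₀ = 0.161 × 112 / 21.20 = 0.851 s.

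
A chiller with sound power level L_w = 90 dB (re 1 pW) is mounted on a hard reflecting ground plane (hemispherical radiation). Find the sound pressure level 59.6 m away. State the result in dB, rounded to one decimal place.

The power spreads over a hemisphere of area 2π·r², so L_p = L_w − 10·log₁₀(2π·r²).
2π·r² = 2.232e+04 m², 10·log₁₀ of that is 43.487 dB.
L_p = 90 − 43.487 = 46.51 dB.

46.5 dB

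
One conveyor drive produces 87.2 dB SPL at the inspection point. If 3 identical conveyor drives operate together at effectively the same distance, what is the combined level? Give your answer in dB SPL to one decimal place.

N identical incoherent sources raise the level by 10·log₁₀ N.
L_total = 87.2 + 10·log₁₀(3) = 87.2 + 4.771 = 91.97 dB SPL.

92.0 dB SPL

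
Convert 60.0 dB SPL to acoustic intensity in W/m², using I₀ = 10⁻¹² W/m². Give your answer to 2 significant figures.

1.0e-06 W/m²

L = 10·log₁₀(I/I₀) ⇒ I = I₀·10^(L/10) = 10⁻¹² × 10^6.00.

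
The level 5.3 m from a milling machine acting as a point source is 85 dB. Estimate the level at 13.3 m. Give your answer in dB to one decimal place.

77.0 dB

Point-source attenuation: ΔL = 20·log₁₀(r₂/r₁) = 20·log₁₀(13.3/5.3) = 7.992 dB.
L₂ = 85 − 20·log₁₀(13.3/5.3) = 85 − 7.992 = 77.01 dB.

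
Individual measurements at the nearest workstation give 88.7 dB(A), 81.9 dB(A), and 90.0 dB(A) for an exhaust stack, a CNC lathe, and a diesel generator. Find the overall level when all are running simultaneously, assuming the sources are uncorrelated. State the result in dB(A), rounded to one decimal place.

For uncorrelated sources the intensities add, so convert each level to linear form, sum, and take 10·log₁₀ of the total.
Σ 10^(L/10) = 10^(88.7/10) + 10^(81.9/10) + 10^(90.0/10) = 1.896e+09.
L_total = 10·log₁₀(1.896e+09) = 92.78 dB(A).

92.8 dB(A)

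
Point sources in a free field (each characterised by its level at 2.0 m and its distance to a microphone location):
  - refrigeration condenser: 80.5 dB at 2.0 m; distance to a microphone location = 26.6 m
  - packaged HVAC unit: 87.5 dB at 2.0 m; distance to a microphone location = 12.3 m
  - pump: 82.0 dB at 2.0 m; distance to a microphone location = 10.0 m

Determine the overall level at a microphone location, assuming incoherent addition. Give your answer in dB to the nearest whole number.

First find each source's level at the receiver (point-source: −20·log₁₀(r/r_ref)), then combine on an intensity basis.
refrigeration condenser: 80.5 − 20·log₁₀(26.6/2.0) = 80.5 − 22.48 = 58.02 dB.
packaged HVAC unit: 87.5 − 20·log₁₀(12.3/2.0) = 87.5 − 15.78 = 71.72 dB.
pump: 82.0 − 20·log₁₀(10.0/2.0) = 82.0 − 13.98 = 68.02 dB.
Σ 10^(L/10) = 2.184e+07 → L_total = 10·log₁₀(2.184e+07) = 73.39 dB.

73 dB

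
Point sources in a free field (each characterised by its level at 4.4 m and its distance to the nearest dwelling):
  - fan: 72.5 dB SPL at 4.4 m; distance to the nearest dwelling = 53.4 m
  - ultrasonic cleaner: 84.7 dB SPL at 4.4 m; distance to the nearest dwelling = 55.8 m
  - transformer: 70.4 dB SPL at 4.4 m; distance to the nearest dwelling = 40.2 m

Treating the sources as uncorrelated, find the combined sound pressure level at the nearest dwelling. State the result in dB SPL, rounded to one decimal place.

Propagate each source to the receiver with L = L_ref − 20·log₁₀(r/r_ref), then add intensities.
fan: 72.5 − 20·log₁₀(53.4/4.4) = 72.5 − 21.68 = 50.82 dB SPL.
ultrasonic cleaner: 84.7 − 20·log₁₀(55.8/4.4) = 84.7 − 22.06 = 62.64 dB SPL.
transformer: 70.4 − 20·log₁₀(40.2/4.4) = 70.4 − 19.22 = 51.18 dB SPL.
Σ 10^(L/10) = 2.087e+06 → L_total = 10·log₁₀(2.087e+06) = 63.20 dB SPL.

63.2 dB SPL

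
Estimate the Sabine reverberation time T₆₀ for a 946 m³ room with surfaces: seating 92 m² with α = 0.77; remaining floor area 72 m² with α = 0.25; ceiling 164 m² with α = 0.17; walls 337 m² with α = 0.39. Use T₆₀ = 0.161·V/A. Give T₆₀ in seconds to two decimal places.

A = Σ Sᵢαᵢ = 92·0.77 + 72·0.25 + 164·0.17 + 337·0.39 = 248.15 m².
T₆₀ = 0.161 × 946 / 248.15 = 0.614 s.

0.61 s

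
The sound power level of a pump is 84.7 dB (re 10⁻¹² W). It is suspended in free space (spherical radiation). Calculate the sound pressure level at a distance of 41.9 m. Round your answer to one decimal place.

L_p = L_w − 10·log₁₀(4π·r²) with r = 41.9 m.
4π·r² = 2.206e+04 m², 10·log₁₀ of that is 43.436 dB.
L_p = 84.7 − 43.436 = 41.26 dB.

41.3 dB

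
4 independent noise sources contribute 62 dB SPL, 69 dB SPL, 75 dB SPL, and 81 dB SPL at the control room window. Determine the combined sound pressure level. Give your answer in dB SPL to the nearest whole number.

For uncorrelated sources the intensities add, so convert each level to linear form, sum, and take 10·log₁₀ of the total.
Σ 10^(L/10) = 10^(62/10) + 10^(69/10) + 10^(75/10) + 10^(81/10) = 1.670e+08.
L_total = 10·log₁₀(1.670e+08) = 82.23 dB SPL.

82 dB SPL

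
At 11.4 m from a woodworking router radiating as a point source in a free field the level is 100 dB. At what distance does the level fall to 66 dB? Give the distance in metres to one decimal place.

For a point source L₁ − L₂ = 20·log₁₀(r₂/r₁), so r₂ = r₁·10^((L₁−L₂)/20).
r₂ = 11.4·10^((100−66)/20) = 11.4·10^(34.0/20) = 571.35 m.

571.4 m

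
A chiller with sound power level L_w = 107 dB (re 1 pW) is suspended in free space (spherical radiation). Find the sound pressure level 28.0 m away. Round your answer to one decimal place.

67.1 dB

L_p = L_w − 10·log₁₀(4π·r²) with r = 28.0 m.
4π·r² = 9852 m², 10·log₁₀ of that is 39.935 dB.
L_p = 107 − 39.935 = 67.06 dB.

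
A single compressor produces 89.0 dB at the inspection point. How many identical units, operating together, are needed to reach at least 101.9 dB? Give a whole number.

The shortfall is 101.9 − 89.0 = 12.9 dB, and N units add 10·log₁₀ N, so need 10·log₁₀ N ≥ 12.9.
N ≥ 10^(12.9/10) = 19.498, so N = 20.

20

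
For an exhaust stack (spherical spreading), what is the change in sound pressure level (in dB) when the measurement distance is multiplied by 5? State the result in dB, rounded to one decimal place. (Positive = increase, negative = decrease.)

-14.0 dB

Point-source spreading: ΔL = −20·log₁₀(r₂/r₁).
ΔL = −20·log₁₀(5) = -13.98 dB.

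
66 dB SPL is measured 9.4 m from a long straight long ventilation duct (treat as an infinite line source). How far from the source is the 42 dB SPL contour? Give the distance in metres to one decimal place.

2361.2 m

The 24.0 dB drop corresponds to a distance ratio of 10^(24.0/10) for a line source.
r₂ = 9.4·10^((66−42)/10) = 9.4·10^(24.0/10) = 2361.17 m.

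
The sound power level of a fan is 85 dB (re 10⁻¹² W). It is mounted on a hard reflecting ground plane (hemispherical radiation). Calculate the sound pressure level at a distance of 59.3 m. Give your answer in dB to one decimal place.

41.6 dB

L_p = L_w − 10·log₁₀(2π·r²) with r = 59.3 m.
2π·r² = 2.209e+04 m², 10·log₁₀ of that is 43.443 dB.
L_p = 85 − 43.443 = 41.56 dB.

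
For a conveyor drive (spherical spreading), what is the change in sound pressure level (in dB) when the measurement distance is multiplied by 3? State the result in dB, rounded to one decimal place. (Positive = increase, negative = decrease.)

Point-source spreading: ΔL = −20·log₁₀(r₂/r₁).
ΔL = −20·log₁₀(3) = -9.54 dB.

-9.5 dB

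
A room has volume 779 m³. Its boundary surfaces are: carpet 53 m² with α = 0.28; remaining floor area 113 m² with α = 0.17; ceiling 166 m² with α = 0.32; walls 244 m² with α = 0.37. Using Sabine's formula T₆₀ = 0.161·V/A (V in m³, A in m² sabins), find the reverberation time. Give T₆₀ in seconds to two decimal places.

Total absorption A = 53·0.28 + 113·0.17 + 166·0.32 + 244·0.37 = 177.45 m² sabins.
T₆₀ = 0.161 × 779 / 177.45 = 0.707 s.

0.71 s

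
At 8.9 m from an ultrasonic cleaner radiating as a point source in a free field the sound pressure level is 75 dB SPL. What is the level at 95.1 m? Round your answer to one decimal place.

Point-source attenuation: ΔL = 20·log₁₀(r₂/r₁) = 20·log₁₀(95.1/8.9) = 20.576 dB.
L₂ = 75 − 20·log₁₀(95.1/8.9) = 75 − 20.576 = 54.42 dB SPL.

54.4 dB SPL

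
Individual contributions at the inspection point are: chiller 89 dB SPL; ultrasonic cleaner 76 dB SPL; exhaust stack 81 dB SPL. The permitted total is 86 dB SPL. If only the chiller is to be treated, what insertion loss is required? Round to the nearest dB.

5 dB

Everything except the chiller sums to 10^(76/10) + 10^(81/10) = 1.657e+08 in linear terms, 82.19 dB SPL.
To meet 86 dB SPL overall, the treated chiller may contribute at most 10^(86/10) − 1.657e+08 = 2.324e+08, i.e. 83.66 dB SPL.
So the chiller must be reduced from 89 to 83.66 dB SPL: IL = 5.34 dB.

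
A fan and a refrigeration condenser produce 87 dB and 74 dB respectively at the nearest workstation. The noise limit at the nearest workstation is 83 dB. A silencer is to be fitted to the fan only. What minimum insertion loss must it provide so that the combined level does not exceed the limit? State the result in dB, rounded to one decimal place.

4.6 dB

Everything except the fan sums to 10^(74/10) = 2.512e+07 in linear terms, 74.00 dB.
The limit corresponds to 10^(83/10) = 1.995e+08; subtracting the fixed part leaves 1.744e+08 for the fan, i.e. 82.42 dB.
Required insertion loss = 87 − 82.42 = 4.58 dB.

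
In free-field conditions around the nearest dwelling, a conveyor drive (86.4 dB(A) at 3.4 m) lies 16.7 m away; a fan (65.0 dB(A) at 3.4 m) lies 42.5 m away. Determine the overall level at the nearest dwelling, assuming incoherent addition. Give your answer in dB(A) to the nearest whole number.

Apply inverse-square spreading to bring every level to the receiver, then sum 10^(L/10).
conveyor drive: 86.4 − 20·log₁₀(16.7/3.4) = 86.4 − 13.82 = 72.58 dB(A).
fan: 65.0 − 20·log₁₀(42.5/3.4) = 65.0 − 21.94 = 43.06 dB(A).
Σ 10^(L/10) = 1.811e+07 → L_total = 10·log₁₀(1.811e+07) = 72.58 dB(A).

73 dB(A)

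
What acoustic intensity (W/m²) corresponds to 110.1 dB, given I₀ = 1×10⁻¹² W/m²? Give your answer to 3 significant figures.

I/I₀ = 10^(110.1/10) = 1.023e+11, so I = 1.023e+11 × 10⁻¹² W/m².

0.102 W/m²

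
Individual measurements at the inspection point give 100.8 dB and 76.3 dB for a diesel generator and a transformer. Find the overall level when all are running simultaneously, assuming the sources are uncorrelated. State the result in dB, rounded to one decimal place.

100.8 dB

For uncorrelated sources the intensities add, so convert each level to linear form, sum, and take 10·log₁₀ of the total.
Σ 10^(L/10) = 10^(100.8/10) + 10^(76.3/10) = 1.207e+10.
L_total = 10·log₁₀(1.207e+10) = 100.82 dB.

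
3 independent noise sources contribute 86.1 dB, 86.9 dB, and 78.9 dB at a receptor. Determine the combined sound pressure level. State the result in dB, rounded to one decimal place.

89.9 dB

Incoherent sources combine by intensity addition: L_total = 10·log₁₀(Σ 10^(L_i/10)).
Σ 10^(L/10) = 10^(86.1/10) + 10^(86.9/10) + 10^(78.9/10) = 9.748e+08.
L_total = 10·log₁₀(9.748e+08) = 89.89 dB.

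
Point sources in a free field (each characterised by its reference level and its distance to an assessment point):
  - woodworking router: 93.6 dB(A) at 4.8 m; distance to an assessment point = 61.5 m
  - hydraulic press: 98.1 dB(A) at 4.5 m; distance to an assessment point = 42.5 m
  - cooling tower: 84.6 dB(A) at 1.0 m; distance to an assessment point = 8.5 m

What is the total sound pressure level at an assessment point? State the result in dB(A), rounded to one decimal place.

79.6 dB(A)

Propagate each source to the receiver with L = L_ref − 20·log₁₀(r/r_ref), then add intensities.
woodworking router: 93.6 − 20·log₁₀(61.5/4.8) = 93.6 − 22.15 = 71.45 dB(A).
hydraulic press: 98.1 − 20·log₁₀(42.5/4.5) = 98.1 − 19.50 = 78.60 dB(A).
cooling tower: 84.6 − 20·log₁₀(8.5/1.0) = 84.6 − 18.59 = 66.01 dB(A).
Σ 10^(L/10) = 9.033e+07 → L_total = 10·log₁₀(9.033e+07) = 79.56 dB(A).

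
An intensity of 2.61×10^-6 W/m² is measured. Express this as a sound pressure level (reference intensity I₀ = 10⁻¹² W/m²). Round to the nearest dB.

I/I₀ = 2.61×10^-6/10⁻¹² = 2.61×10^6, and L = 10·log₁₀(I/I₀).
L = 10·(0.4166 + 6) = 64.17 dB.

64 dB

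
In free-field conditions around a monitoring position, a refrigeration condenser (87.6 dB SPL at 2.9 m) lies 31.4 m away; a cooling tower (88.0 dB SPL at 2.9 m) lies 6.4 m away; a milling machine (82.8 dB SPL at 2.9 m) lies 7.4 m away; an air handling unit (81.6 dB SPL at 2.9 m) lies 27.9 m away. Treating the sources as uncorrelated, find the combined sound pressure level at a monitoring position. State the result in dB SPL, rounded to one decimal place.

Propagate each source to the receiver with L = L_ref − 20·log₁₀(r/r_ref), then add intensities.
refrigeration condenser: 87.6 − 20·log₁₀(31.4/2.9) = 87.6 − 20.69 = 66.91 dB SPL.
cooling tower: 88.0 − 20·log₁₀(6.4/2.9) = 88.0 − 6.88 = 81.12 dB SPL.
milling machine: 82.8 − 20·log₁₀(7.4/2.9) = 82.8 − 8.14 = 74.66 dB SPL.
air handling unit: 81.6 − 20·log₁₀(27.9/2.9) = 81.6 − 19.66 = 61.94 dB SPL.
Σ 10^(L/10) = 1.653e+08 → L_total = 10·log₁₀(1.653e+08) = 82.18 dB SPL.

82.2 dB SPL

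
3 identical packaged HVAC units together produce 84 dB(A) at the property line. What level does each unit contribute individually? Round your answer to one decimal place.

79.2 dB(A)

Dividing the total intensity by 3 lowers the level by 10·log₁₀ 3 = 4.771 dB: L₁ = 84 − 4.771.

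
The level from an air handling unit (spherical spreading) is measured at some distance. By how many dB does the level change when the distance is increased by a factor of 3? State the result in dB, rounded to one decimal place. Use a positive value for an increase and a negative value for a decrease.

With spherical spreading the level changes by −20·log₁₀(r₂/r₁).
ΔL = −20·log₁₀(3) = -9.54 dB.

-9.5 dB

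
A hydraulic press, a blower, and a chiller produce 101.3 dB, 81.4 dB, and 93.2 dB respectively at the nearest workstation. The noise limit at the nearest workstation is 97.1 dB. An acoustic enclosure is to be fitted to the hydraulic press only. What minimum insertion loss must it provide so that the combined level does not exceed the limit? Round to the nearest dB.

7 dB

The untreated sources together contribute 10^(81.4/10) + 10^(93.2/10) = 2.227e+09, i.e. 93.48 dB.
The limit corresponds to 10^(97.1/10) = 5.129e+09; subtracting the fixed part leaves 2.901e+09 for the hydraulic press, i.e. 94.63 dB.
So the hydraulic press must be reduced from 101.3 to 94.63 dB: IL = 6.67 dB.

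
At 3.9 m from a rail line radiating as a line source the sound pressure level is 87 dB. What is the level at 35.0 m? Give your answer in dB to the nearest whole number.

77 dB

Cylindrical spreading from a line source gives a 10·log₁₀(r₂/r₁) drop.
L₂ = 87 − 10·log₁₀(35.0/3.9) = 87 − 9.530 = 77.47 dB.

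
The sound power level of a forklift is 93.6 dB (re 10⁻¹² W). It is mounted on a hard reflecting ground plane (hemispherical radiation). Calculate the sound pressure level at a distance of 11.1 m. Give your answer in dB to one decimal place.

64.7 dB

Free-field hemispherical radiation: L_p = L_w − 10·log₁₀(2π·r²), r = 11.1 m.
2π·r² = 774.2 m², 10·log₁₀ of that is 28.888 dB.
L_p = 93.6 − 28.888 = 64.71 dB.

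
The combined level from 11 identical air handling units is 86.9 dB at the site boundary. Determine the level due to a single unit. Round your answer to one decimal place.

76.5 dB

11 equal contributions raise the level by 10·log₁₀ 11 = 10.414 dB, so each unit alone gives 86.9 − 10.414.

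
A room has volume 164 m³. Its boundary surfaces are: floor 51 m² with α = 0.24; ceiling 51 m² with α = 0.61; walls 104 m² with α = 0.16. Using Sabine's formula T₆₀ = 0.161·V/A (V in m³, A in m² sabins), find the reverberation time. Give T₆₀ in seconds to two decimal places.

0.44 s

Total absorption A = 51·0.24 + 51·0.61 + 104·0.16 = 59.99 m² sabins.
T₆₀ = 0.161·V/A = 0.161·164/59.99 = 0.440 s.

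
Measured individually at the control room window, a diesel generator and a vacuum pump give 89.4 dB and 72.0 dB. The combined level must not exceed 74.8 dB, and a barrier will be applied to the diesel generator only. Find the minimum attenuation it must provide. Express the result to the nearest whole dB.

Everything except the diesel generator sums to 10^(72.0/10) = 1.585e+07 in linear terms, 72.00 dB.
The limit corresponds to 10^(74.8/10) = 3.020e+07; subtracting the fixed part leaves 1.435e+07 for the diesel generator, i.e. 71.57 dB.
Required insertion loss = 89.4 − 71.57 = 17.83 dB.

18 dB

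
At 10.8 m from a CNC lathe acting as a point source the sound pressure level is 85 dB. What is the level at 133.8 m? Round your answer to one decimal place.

For a point source, L₂ = L₁ − 20·log₁₀(r₂/r₁).
L₂ = 85 − 20·log₁₀(133.8/10.8) = 85 − 21.861 = 63.14 dB.

63.1 dB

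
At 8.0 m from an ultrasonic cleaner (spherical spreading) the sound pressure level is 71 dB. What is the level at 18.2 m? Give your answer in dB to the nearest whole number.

Point-source attenuation: ΔL = 20·log₁₀(r₂/r₁) = 20·log₁₀(18.2/8.0) = 7.140 dB.
L₂ = 71 − 20·log₁₀(18.2/8.0) = 71 − 7.140 = 63.86 dB.

64 dB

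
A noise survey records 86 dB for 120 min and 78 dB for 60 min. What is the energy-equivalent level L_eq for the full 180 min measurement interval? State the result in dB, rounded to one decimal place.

Weight each interval's intensity by its duration and average over T = 180 min:
Σ tᵢ·10^(Lᵢ/10) = 120·10^(86/10) + 60·10^(78/10) = 5.156e+10.
L_eq = 10·log₁₀(5.156e+10/180) = 84.57 dB.

84.6 dB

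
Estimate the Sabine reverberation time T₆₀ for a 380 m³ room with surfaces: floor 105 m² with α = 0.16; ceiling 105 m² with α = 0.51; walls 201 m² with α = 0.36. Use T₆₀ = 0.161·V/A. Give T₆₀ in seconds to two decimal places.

Summing Sᵢαᵢ: 105·0.16 + 105·0.51 + 201·0.36 = 142.71 m².
T₆₀ = 0.161·V/A = 0.161·380/142.71 = 0.429 s.

0.43 s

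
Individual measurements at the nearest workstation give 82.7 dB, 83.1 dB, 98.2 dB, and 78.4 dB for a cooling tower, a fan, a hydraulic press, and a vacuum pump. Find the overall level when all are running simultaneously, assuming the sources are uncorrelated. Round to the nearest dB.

For uncorrelated sources the intensities add, so convert each level to linear form, sum, and take 10·log₁₀ of the total.
Σ 10^(L/10) = 10^(82.7/10) + 10^(83.1/10) + 10^(98.2/10) + 10^(78.4/10) = 7.067e+09.
L_total = 10·log₁₀(7.067e+09) = 98.49 dB.

98 dB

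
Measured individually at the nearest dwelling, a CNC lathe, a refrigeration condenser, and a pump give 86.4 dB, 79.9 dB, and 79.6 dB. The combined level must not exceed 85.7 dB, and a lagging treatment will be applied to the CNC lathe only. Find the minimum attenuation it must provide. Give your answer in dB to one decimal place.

3.8 dB

The untreated sources together contribute 10^(79.9/10) + 10^(79.6/10) = 1.889e+08, i.e. 82.76 dB.
The limit corresponds to 10^(85.7/10) = 3.715e+08; subtracting the fixed part leaves 1.826e+08 for the CNC lathe, i.e. 82.62 dB.
Required insertion loss = 86.4 − 82.62 = 3.78 dB.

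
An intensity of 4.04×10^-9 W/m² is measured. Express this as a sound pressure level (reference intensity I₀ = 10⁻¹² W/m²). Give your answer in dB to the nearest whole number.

Dividing by I₀ shifts the exponent by 12: I/I₀ = 4.04×10^3.
L = 10·(0.6064 + 3) = 36.06 dB.

36 dB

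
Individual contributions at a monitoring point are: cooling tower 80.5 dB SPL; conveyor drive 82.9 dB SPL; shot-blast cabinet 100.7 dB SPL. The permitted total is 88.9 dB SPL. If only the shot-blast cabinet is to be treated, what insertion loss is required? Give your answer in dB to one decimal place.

14.0 dB

Everything except the shot-blast cabinet sums to 10^(80.5/10) + 10^(82.9/10) = 3.072e+08 in linear terms, 84.87 dB SPL.
To meet 88.9 dB SPL overall, the treated shot-blast cabinet may contribute at most 10^(88.9/10) − 3.072e+08 = 4.691e+08, i.e. 86.71 dB SPL.
Required insertion loss = 100.7 − 86.71 = 13.99 dB.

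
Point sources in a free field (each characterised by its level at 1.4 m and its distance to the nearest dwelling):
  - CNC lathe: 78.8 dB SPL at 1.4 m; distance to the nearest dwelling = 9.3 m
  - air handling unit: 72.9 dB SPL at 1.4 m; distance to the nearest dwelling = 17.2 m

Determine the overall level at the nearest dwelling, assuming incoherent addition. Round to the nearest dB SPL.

Apply inverse-square spreading to bring every level to the receiver, then sum 10^(L/10).
CNC lathe: 78.8 − 20·log₁₀(9.3/1.4) = 78.8 − 16.45 = 62.35 dB SPL.
air handling unit: 72.9 − 20·log₁₀(17.2/1.4) = 72.9 − 21.79 = 51.11 dB SPL.
Σ 10^(L/10) = 1.848e+06 → L_total = 10·log₁₀(1.848e+06) = 62.67 dB SPL.

63 dB SPL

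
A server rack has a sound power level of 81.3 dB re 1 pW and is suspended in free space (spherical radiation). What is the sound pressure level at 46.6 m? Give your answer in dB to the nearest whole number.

37 dB

L_p = L_w − 10·log₁₀(4π·r²) with r = 46.6 m.
4π·r² = 2.729e+04 m², 10·log₁₀ of that is 44.360 dB.
L_p = 81.3 − 44.360 = 36.94 dB.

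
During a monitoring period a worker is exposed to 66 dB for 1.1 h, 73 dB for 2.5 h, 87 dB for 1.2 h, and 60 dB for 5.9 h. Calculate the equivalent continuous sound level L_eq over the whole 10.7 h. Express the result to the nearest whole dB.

78 dB

Weight each interval's intensity by its duration and average over T = 10.7 h:
Σ tᵢ·10^(Lᵢ/10) = 1.1·10^(66/10) + 2.5·10^(73/10) + 1.2·10^(87/10) + 5.9·10^(60/10) = 6.616e+08.
L_eq = 10·log₁₀(6.616e+08/10.7) = 77.91 dB.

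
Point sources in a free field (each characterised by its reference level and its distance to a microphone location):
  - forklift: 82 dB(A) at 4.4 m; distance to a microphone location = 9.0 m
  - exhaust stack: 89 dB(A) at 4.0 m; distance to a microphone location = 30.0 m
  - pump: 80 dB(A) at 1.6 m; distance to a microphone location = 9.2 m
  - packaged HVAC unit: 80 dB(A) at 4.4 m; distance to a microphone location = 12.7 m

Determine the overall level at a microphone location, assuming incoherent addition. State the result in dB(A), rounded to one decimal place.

78.3 dB(A)

Propagate each source to the receiver with L = L_ref − 20·log₁₀(r/r_ref), then add intensities.
forklift: 82 − 20·log₁₀(9.0/4.4) = 82 − 6.22 = 75.78 dB(A).
exhaust stack: 89 − 20·log₁₀(30.0/4.0) = 89 − 17.50 = 71.50 dB(A).
pump: 80 − 20·log₁₀(9.2/1.6) = 80 − 15.19 = 64.81 dB(A).
packaged HVAC unit: 80 − 20·log₁₀(12.7/4.4) = 80 − 9.21 = 70.79 dB(A).
Σ 10^(L/10) = 6.703e+07 → L_total = 10·log₁₀(6.703e+07) = 78.26 dB(A).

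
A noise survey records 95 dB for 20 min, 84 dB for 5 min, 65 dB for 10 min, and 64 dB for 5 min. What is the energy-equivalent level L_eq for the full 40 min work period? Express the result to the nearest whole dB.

Weight each interval's intensity by its duration and average over T = 40 min:
Σ tᵢ·10^(Lᵢ/10) = 20·10^(95/10) + 5·10^(84/10) + 10·10^(65/10) + 5·10^(64/10) = 6.455e+10.
L_eq = 10·log₁₀(6.455e+10/40) = 92.08 dB.

92 dB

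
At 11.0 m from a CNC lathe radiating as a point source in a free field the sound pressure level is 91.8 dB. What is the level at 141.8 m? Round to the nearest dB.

For a point source, L₂ = L₁ − 20·log₁₀(r₂/r₁).
L₂ = 91.8 − 20·log₁₀(141.8/11.0) = 91.8 − 22.206 = 69.59 dB.

70 dB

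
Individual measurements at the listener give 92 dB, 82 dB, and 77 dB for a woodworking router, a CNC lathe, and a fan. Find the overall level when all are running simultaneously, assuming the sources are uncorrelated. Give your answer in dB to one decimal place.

Incoherent sources combine by intensity addition: L_total = 10·log₁₀(Σ 10^(L_i/10)).
Σ 10^(L/10) = 10^(92/10) + 10^(82/10) + 10^(77/10) = 1.794e+09.
L_total = 10·log₁₀(1.794e+09) = 92.54 dB.

92.5 dB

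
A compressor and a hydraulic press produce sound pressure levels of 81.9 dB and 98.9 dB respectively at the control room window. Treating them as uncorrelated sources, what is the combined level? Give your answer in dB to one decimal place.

99.0 dB

Incoherent sources combine by intensity addition: L_total = 10·log₁₀(Σ 10^(L_i/10)).
Σ 10^(L/10) = 10^(81.9/10) + 10^(98.9/10) = 7.917e+09.
L_total = 10·log₁₀(7.917e+09) = 98.99 dB.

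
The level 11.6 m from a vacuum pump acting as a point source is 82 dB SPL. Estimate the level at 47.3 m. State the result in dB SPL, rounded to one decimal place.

For a point source, L₂ = L₁ − 20·log₁₀(r₂/r₁).
L₂ = 82 − 20·log₁₀(47.3/11.6) = 82 − 12.208 = 69.79 dB SPL.

69.8 dB SPL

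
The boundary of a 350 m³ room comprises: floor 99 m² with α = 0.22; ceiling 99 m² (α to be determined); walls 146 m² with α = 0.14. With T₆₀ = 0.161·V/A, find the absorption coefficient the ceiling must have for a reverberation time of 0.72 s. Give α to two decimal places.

Required total absorption A = 0.161·350/0.72 = 78.26 m².
Absorption from the other surfaces = 99·0.22 + 146·0.14 = 42.22 m², so the ceiling must supply 36.04 m² over 99 m².
α = 36.04/99 = 0.364.

0.36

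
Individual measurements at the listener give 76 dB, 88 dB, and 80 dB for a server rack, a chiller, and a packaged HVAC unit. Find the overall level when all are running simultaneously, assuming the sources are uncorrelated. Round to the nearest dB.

Incoherent sources combine by intensity addition: L_total = 10·log₁₀(Σ 10^(L_i/10)).
Σ 10^(L/10) = 10^(76/10) + 10^(88/10) + 10^(80/10) = 7.708e+08.
L_total = 10·log₁₀(7.708e+08) = 88.87 dB.

89 dB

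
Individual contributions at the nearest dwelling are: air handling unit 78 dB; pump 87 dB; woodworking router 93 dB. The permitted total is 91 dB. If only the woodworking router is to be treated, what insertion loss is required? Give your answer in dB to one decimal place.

Fixed contribution from the other sources: Σ 10^(L/10) = 10^(78/10) + 10^(87/10) = 5.643e+08 (87.51 dB).
To meet 91 dB overall, the treated woodworking router may contribute at most 10^(91/10) − 5.643e+08 = 6.946e+08, i.e. 88.42 dB.
Required insertion loss = 93 − 88.42 = 4.58 dB.

4.6 dB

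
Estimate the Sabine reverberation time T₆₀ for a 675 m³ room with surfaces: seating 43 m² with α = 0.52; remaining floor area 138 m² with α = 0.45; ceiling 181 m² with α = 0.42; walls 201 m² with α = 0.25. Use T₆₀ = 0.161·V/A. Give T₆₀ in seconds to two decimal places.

0.52 s

Summing Sᵢαᵢ: 43·0.52 + 138·0.45 + 181·0.42 + 201·0.25 = 210.73 m².
T₆₀ = 0.161·V/A = 0.161·675/210.73 = 0.516 s.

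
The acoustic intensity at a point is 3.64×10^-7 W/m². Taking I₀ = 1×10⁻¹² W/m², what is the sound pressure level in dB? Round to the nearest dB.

L = 10·log₁₀(I/I₀) = 10·log₁₀(3.64×10^-7/10⁻¹²) = 10·log₁₀(3.64×10^5).
L = 10·(0.5611 + 5) = 55.61 dB.

56 dB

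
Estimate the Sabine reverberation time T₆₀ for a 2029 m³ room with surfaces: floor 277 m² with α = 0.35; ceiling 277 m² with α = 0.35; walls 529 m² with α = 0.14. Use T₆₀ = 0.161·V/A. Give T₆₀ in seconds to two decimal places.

A = Σ Sᵢαᵢ = 277·0.35 + 277·0.35 + 529·0.14 = 267.96 m².
T₆₀ = 0.161 × 2029 / 267.96 = 1.219 s.

1.22 s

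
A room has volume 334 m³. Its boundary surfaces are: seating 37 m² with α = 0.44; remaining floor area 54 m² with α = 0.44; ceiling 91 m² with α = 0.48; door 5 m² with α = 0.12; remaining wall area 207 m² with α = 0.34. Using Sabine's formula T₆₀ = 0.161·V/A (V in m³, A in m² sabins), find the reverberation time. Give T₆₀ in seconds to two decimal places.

0.35 s

A = Σ Sᵢαᵢ = 37·0.44 + 54·0.44 + 91·0.48 + 5·0.12 + 207·0.34 = 154.70 m².
T₆₀ = 0.161 × 334 / 154.70 = 0.348 s.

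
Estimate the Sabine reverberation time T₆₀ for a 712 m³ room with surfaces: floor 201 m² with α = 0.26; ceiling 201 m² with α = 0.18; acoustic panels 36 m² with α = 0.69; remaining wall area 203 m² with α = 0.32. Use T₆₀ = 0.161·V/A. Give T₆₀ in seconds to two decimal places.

Total absorption A = 201·0.26 + 201·0.18 + 36·0.69 + 203·0.32 = 178.24 m² sabins.
T₆₀ = 0.161·V/A = 0.161·712/178.24 = 0.643 s.

0.64 s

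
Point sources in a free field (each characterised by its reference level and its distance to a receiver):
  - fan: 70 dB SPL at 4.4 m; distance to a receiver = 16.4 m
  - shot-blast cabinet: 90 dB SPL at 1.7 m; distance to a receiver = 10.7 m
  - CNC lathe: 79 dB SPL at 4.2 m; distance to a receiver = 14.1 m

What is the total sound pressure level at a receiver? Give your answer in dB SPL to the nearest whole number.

75 dB SPL

First find each source's level at the receiver (point-source: −20·log₁₀(r/r_ref)), then combine on an intensity basis.
fan: 70 − 20·log₁₀(16.4/4.4) = 70 − 11.43 = 58.57 dB SPL.
shot-blast cabinet: 90 − 20·log₁₀(10.7/1.7) = 90 − 15.98 = 74.02 dB SPL.
CNC lathe: 79 − 20·log₁₀(14.1/4.2) = 79 − 10.52 = 68.48 dB SPL.
Σ 10^(L/10) = 3.301e+07 → L_total = 10·log₁₀(3.301e+07) = 75.19 dB SPL.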